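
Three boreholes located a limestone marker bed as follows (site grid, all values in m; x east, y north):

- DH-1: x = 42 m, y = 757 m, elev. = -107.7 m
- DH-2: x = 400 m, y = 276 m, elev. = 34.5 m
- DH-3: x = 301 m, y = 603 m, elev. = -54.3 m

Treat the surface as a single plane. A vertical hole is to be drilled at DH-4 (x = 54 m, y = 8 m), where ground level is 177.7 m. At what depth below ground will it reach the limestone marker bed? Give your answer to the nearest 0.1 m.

Two edge vectors: DH-1→DH-2 = (358, -481, 142.2), DH-1→DH-3 = (259, -154, 53.4).
Normal n = (DH-1→DH-2) × (DH-1→DH-3) = (-3786.6, 17712.6, 69447).
So ∂z/∂x = −n_x/n_z = 0.05453 and ∂z/∂y = −n_y/n_z = −0.25505.
Intercept c from DH-1: -107.7 − 2.29 + 193.07 = 83.08.
At (54, 8): z_contact = 2.94 − 2.04 + 83.08 = 83.99 m.
Depth below ground = 177.7 − 83.99 = 93.7 m.

93.7 m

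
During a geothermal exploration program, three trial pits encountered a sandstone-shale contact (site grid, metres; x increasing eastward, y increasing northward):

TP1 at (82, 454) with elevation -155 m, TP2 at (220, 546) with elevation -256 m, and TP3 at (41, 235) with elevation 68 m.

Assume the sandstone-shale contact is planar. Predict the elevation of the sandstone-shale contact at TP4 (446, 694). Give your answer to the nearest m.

-419 m

Two edge vectors: TP1→TP2 = (138, 92, -101), TP1→TP3 = (-41, -219, 223).
Normal n = (TP1→TP2) × (TP1→TP3) = (-1603, -26633, -26450).
So ∂z/∂x = −n_x/n_z = −0.06060 and ∂z/∂y = −n_y/n_z = −1.00692.
Intercept c from TP1: -155 + 4.97 + 457.14 = 307.11.
At (446, 694): z = −27.0 − 698.8 + 307.11 = -418.7 m.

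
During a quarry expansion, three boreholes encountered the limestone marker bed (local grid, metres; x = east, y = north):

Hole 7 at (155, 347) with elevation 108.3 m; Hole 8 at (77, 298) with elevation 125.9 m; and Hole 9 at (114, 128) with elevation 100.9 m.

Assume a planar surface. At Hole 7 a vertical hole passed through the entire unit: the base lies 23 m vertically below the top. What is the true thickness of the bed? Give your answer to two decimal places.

22.07 m

Let the plane be z = a·x + b·y + c.
Hole 8−Hole 7: −78a − 49b = 17.6;  Hole 9−Hole 7: −41a − 219b = −7.4.
Solving gives a = −0.27977, b = 0.08617.
|∇z| = √(a²+b²) = 0.29274, so dip δ = arctan(0.29274) = 16.32°.
True thickness = vertical thickness × cos δ = 23 × cos 16.32° = 22.07 m.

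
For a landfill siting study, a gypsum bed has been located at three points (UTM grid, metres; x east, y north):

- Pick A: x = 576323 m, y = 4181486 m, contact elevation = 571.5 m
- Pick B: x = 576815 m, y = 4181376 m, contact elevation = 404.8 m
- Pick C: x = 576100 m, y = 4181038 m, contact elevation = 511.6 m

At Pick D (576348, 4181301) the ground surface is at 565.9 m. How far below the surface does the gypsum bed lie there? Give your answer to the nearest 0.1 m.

51.7 m

Two edge vectors: Pick A→Pick B = (492, -110, -166.7), Pick A→Pick C = (-223, -448, -59.9).
Normal n = (Pick A→Pick B) × (Pick A→Pick C) = (-68092.6, 66644.9, -244946).
So ∂z/∂x = −n_x/n_z = −0.277990251 and ∂z/∂y = −n_y/n_z = 0.272079969.
Intercept c from Pick A: 571.5 + 160212.18 − 1137698.58 = −976914.90.
At (576348, 4181301): z_contact = −160219.13 + 1137648.24 − 976914.90 = 514.22 m.
Depth below ground = 565.9 − 514.22 = 51.7 m.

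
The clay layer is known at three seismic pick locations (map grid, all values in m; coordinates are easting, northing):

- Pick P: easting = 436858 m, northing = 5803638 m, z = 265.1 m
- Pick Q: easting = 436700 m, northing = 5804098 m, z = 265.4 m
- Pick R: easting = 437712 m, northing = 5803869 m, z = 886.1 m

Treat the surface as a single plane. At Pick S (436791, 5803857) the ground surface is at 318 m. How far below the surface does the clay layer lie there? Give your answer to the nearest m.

Two edge vectors: Pick P→Pick Q = (-158, 460, 0.3), Pick P→Pick R = (854, 231, 621).
Normal n = (Pick P→Pick Q) × (Pick P→Pick R) = (285590.7, 98374.2, -429338).
So ∂z/∂easting = −n_x/n_z = 0.66518850 and ∂z/∂northing = −n_y/n_z = 0.22912996.
Intercept c from Pick P: 265.1 − 290592.92 − 1329787.36 = −1620115.18.
At (436791, 5803857): z_contact = 290548.3 + 1329837.5 − 1620115.18 = 270.7 m.
Depth below ground = 318 − 270.7 = 47 m.

47 m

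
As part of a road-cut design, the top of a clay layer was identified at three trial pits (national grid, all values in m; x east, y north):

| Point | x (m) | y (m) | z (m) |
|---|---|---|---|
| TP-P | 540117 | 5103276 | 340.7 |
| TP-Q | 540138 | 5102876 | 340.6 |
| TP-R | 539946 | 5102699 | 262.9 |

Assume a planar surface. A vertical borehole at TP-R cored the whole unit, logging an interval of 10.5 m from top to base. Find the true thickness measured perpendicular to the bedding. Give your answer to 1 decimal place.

9.8 m

Two edge vectors: TP-P→TP-Q = (21, -400, -0.1), TP-P→TP-R = (-171, -577, -77.8).
Normal n = (TP-P→TP-Q) × (TP-P→TP-R) = (31062.3, 1650.9, -80517).
So ∂z/∂x = −n_x/n_z = 0.38579 and ∂z/∂y = −n_y/n_z = 0.02050.
|∇z| = √(a²+b²) = 0.38633, so dip δ = arctan(0.38633) = 21.12°.
True thickness = vertical thickness × cos δ = 10.5 × cos 21.12° = 9.8 m.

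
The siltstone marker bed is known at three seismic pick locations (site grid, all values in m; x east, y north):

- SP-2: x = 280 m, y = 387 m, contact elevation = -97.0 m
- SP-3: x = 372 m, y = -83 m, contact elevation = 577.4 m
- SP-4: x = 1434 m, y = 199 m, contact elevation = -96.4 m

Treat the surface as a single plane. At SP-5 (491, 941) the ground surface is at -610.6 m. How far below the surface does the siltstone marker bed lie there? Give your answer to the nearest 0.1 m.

358.3 m

Two edge vectors: SP-2→SP-3 = (92, -470, 674.4), SP-2→SP-4 = (1154, -188, 0.6).
Normal n = (SP-2→SP-3) × (SP-2→SP-4) = (126505.2, 778202.4, 525084).
So ∂z/∂x = −n_x/n_z = −0.240924 and ∂z/∂y = −n_y/n_z = −1.482053.
Intercept c from SP-2: -97 + 67.46 + 573.55 = 544.01.
At (491, 941): z_contact = −118.29 − 1394.61 + 544.01 = -968.89 m.
Depth below ground = -610.6 − (-968.89) = 358.3 m.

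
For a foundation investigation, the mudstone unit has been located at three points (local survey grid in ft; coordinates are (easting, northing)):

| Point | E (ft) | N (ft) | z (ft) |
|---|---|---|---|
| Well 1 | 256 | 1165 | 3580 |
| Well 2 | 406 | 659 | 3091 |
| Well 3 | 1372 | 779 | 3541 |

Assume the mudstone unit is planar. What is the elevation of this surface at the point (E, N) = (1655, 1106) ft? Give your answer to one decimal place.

3983.7 ft

Two edge vectors: Well 1→Well 2 = (150, -506, -489), Well 1→Well 3 = (1116, -386, -39).
Normal n = (Well 1→Well 2) × (Well 1→Well 3) = (-169020, -539874, 506796).
So ∂z/∂E = −n_x/n_z = 0.333507 and ∂z/∂N = −n_y/n_z = 1.065269.
Intercept c from Well 1: 3580 − 85.38 − 1241.04 = 2253.58.
At (1655, 1106): z = 552.0 + 1178.2 + 2253.58 = 3983.7 ft.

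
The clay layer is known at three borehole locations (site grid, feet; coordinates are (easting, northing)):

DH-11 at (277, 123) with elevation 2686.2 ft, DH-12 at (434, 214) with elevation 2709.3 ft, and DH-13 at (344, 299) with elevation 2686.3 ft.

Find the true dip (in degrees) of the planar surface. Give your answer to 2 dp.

Two edge vectors: DH-11→DH-12 = (157, 91, 23.1), DH-11→DH-13 = (67, 176, 0.1).
Normal n = (DH-11→DH-12) × (DH-11→DH-13) = (-4056.5, 1532, 21535).
So ∂z/∂E = −n_x/n_z = 0.18837 and ∂z/∂N = −n_y/n_z = −0.07114.
Gradient magnitude |∇z| = √(a² + b²) = √(0.03548 + 0.00506) = 0.20135.
True dip = arctan(0.20135) = 11.38°, dipping toward WNW (azimuth ≈ 291°).

11.38°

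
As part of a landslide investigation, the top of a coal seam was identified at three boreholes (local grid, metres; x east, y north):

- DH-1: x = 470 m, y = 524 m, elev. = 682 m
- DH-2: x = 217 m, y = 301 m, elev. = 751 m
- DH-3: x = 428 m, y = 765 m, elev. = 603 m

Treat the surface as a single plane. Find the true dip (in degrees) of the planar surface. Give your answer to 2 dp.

Two edge vectors: DH-1→DH-2 = (-253, -223, 69), DH-1→DH-3 = (-42, 241, -79).
Normal n = (DH-1→DH-2) × (DH-1→DH-3) = (988, -22885, -70339).
So ∂z/∂x = −n_x/n_z = 0.01405 and ∂z/∂y = −n_y/n_z = −0.32535.
Gradient magnitude |∇z| = √(a² + b²) = √(0.00020 + 0.10585) = 0.32566.
True dip = arctan(0.32566) = 18.04°, dipping toward N (azimuth ≈ 358°).

18.04°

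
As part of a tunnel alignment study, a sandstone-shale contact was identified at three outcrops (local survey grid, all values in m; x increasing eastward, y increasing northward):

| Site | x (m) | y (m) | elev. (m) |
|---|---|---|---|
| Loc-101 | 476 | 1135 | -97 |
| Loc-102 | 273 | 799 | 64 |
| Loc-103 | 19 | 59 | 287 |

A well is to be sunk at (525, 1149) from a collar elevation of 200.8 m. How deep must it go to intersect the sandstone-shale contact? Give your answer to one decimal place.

332.1 m

Two edge vectors: Loc-101→Loc-102 = (-203, -336, 161), Loc-101→Loc-103 = (-457, -1076, 384).
Normal n = (Loc-101→Loc-102) × (Loc-101→Loc-103) = (44212, 4375, 64876).
So ∂z/∂x = −n_x/n_z = −0.681485 and ∂z/∂y = −n_y/n_z = −0.067436.
Intercept c from Loc-101: -97 + 324.39 + 76.54 = 303.93.
At (525, 1149): z_contact = −357.78 − 77.48 + 303.93 = -131.34 m.
Depth below ground = 200.8 − (-131.34) = 332.1 m.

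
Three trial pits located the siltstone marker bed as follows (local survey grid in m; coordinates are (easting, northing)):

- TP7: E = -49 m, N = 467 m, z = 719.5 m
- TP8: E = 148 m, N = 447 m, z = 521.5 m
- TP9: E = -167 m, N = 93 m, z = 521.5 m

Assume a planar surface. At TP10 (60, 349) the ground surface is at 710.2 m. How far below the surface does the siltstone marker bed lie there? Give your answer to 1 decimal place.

Let the plane be z = a·E + b·N + c.
TP8−TP7: 197a − 20b = −198;  TP9−TP7: −118a − 374b = −198.
Solving gives a = −0.92180, b = 0.82025.
Then c = 719.5 − a·-49 − b·467 = 291.28.
At (60, 349): z_contact = −55.31 + 286.27 + 291.28 = 522.23 m.
Depth below ground = 710.2 − 522.23 = 188.0 m.

188.0 m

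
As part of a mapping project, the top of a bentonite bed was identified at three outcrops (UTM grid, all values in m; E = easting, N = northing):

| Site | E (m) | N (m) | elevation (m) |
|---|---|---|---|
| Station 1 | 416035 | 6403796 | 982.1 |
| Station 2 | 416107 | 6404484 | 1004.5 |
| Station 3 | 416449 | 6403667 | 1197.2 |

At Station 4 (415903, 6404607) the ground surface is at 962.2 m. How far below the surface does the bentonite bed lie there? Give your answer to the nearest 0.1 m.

Let the plane be z = a·E + b·N + c.
Station 2−Station 1: 72a + 688b = 22.4;  Station 3−Station 1: 414a − 129b = 215.1.
Solving gives a = 0.512982456, b = −0.021126071.
Then c = 982.1 − a·416035 − b·6403796 = −77149.51.
At (415903, 6404607): z_contact = 213350.94 − 135304.18 − 77149.51 = 897.25 m.
Depth below ground = 962.2 − 897.25 = 64.9 m.

64.9 m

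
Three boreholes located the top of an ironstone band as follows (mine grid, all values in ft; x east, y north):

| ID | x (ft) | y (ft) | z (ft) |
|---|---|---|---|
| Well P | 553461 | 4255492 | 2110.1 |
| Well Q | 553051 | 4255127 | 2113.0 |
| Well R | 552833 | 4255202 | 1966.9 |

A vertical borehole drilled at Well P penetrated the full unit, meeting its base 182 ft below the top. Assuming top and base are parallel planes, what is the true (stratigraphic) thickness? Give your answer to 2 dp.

Let the plane be z = a·x + b·y + c.
Well Q−Well P: −410a − 365b = 2.9;  Well R−Well P: −628a − 290b = −143.2.
Solving gives a = 0.48141, b = −0.54871.
|∇z| = √(a²+b²) = 0.72995, so dip δ = arctan(0.72995) = 36.13°.
True thickness = vertical thickness × cos δ = 182 × cos 36.13° = 147.00 ft.

147.00 ft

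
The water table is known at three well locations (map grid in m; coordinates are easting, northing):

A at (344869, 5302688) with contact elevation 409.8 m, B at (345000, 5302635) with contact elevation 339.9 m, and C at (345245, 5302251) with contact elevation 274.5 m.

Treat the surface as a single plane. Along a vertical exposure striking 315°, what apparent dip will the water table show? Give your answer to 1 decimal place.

Two edge vectors: A→B = (131, -53, -69.9), A→C = (376, -437, -135.3).
Normal n = (A→B) × (A→C) = (-23375.4, -8558.1, -37319).
So ∂z/∂easting = −n_x/n_z = −0.62637 and ∂z/∂northing = −n_y/n_z = −0.22932.
Unit vector along 315° is (sin 315°, cos 315°) = (-0.7071, 0.7071).
Slope in that direction = a·(-0.7071) + b·(0.7071) = 0.28075.
Apparent dip = arctan|0.28075| = 15.7° (true dip is 33.7°, so apparent ≤ true as expected).

15.7°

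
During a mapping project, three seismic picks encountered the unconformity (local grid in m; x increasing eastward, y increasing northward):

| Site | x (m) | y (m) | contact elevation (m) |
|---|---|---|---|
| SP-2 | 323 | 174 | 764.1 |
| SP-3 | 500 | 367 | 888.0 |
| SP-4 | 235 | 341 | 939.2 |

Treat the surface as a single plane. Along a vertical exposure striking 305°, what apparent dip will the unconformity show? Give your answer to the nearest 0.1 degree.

Let the plane be z = a·x + b·y + c.
SP-3−SP-2: 177a + 193b = 123.9;  SP-4−SP-2: −88a + 167b = 175.1.
Solving gives a = −0.28152, b = 0.90015.
Unit vector along 305° is (sin 305°, cos 305°) = (-0.8192, 0.5736).
Slope in that direction = a·(-0.8192) + b·(0.5736) = 0.74692.
Apparent dip = arctan|0.74692| = 36.8° (true dip is 43.3°, so apparent ≤ true as expected).

36.8°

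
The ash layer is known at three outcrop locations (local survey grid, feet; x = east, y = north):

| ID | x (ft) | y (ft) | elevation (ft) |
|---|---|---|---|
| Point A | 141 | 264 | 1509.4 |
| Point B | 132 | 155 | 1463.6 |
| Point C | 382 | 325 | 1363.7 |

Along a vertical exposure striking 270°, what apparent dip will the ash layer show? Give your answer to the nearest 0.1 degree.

36.0°

Two edge vectors: Point A→Point B = (-9, -109, -45.8), Point A→Point C = (241, 61, -145.7).
Normal n = (Point A→Point B) × (Point A→Point C) = (18675.1, -12349.1, 25720).
So ∂z/∂x = −n_x/n_z = −0.72609 and ∂z/∂y = −n_y/n_z = 0.48014.
Unit vector along 270° is (sin 270°, cos 270°) = (-1.0000, -0.0000).
Slope in that direction = a·(-1.0000) + b·(-0.0000) = 0.72609.
Apparent dip = arctan|0.72609| = 36.0° (true dip is 41.0°, so apparent ≤ true as expected).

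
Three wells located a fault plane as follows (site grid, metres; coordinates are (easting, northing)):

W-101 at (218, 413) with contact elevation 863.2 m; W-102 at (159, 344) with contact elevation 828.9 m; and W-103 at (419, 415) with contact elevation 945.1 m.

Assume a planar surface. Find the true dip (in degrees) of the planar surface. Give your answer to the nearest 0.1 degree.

Let the plane be z = a·E + b·N + c.
W-102−W-101: −59a − 69b = −34.3;  W-103−W-101: 201a + 2b = 81.9.
Solving gives a = 0.40597, b = 0.14997.
Gradient magnitude |∇z| = √(a² + b²) = √(0.16481 + 0.02249) = 0.43278.
True dip = arctan(0.43278) = 23.4°, dipping toward WSW (azimuth ≈ 250°).

23.4°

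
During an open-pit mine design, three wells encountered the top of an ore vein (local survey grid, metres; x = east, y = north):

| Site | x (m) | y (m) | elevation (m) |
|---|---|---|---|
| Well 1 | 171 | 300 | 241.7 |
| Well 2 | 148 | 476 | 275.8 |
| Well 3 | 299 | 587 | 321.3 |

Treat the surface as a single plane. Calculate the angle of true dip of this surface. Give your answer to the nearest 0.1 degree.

Two edge vectors: Well 1→Well 2 = (-23, 176, 34.1), Well 1→Well 3 = (128, 287, 79.6).
Normal n = (Well 1→Well 2) × (Well 1→Well 3) = (4222.9, 6195.6, -29129).
So ∂z/∂x = −n_x/n_z = 0.14497 and ∂z/∂y = −n_y/n_z = 0.21270.
Gradient magnitude |∇z| = √(a² + b²) = √(0.02102 + 0.04524) = 0.25740.
True dip = arctan(0.25740) = 14.4°, dipping toward SW (azimuth ≈ 214°).

14.4°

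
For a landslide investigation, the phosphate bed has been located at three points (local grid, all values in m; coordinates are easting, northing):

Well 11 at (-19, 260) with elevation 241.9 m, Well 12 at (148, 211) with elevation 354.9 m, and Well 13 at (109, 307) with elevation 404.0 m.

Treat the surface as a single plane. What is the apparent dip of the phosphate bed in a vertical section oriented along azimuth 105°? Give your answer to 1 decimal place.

Let the plane be z = a·easting + b·northing + c.
Well 12−Well 11: 167a − 49b = 113;  Well 13−Well 11: 128a + 47b = 162.1.
Solving gives a = 0.93860, b = 0.89276.
Unit vector along 105° is (sin 105°, cos 105°) = (0.9659, -0.2588).
Slope in that direction = a·(0.9659) + b·(-0.2588) = 0.67555.
Apparent dip = arctan|0.67555| = 34.0° (true dip is 52.3°, so apparent ≤ true as expected).

34.0°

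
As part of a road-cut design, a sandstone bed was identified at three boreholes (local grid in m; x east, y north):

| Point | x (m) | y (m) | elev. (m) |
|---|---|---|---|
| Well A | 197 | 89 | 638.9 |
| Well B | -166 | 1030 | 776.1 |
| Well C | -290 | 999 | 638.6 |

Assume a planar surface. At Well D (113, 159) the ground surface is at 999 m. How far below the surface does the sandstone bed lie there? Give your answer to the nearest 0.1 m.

405.6 m

Two edge vectors: Well A→Well B = (-363, 941, 137.2), Well A→Well C = (-487, 910, -0.3).
Normal n = (Well A→Well B) × (Well A→Well C) = (-125134.3, -66925.3, 127937).
So ∂z/∂x = −n_x/n_z = 0.978093 and ∂z/∂y = −n_y/n_z = 0.523111.
Intercept c from Well A: 638.9 − 192.68 − 46.56 = 399.66.
At (113, 159): z_contact = 110.52 + 83.17 + 399.66 = 593.36 m.
Depth below ground = 999 − 593.36 = 405.6 m.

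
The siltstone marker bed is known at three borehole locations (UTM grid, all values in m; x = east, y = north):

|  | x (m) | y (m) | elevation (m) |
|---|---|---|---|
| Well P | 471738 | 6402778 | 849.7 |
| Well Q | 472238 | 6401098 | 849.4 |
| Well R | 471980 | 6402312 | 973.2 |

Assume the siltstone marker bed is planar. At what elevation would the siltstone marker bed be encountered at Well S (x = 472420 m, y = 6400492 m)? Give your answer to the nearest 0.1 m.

851.3 m

Two edge vectors: Well P→Well Q = (500, -1680, -0.3), Well P→Well R = (242, -466, 123.5).
Normal n = (Well P→Well Q) × (Well P→Well R) = (-207619.8, -61822.6, 173560).
So ∂z/∂x = −n_x/n_z = 1.196242222 and ∂z/∂y = −n_y/n_z = 0.356203042.
Intercept c from Well P: 849.7 − 564312.91 − 2280689.00 = −2844152.22.
At (472420, 6400492): z = 565128.8 + 2279874.7 − 2844152.22 = 851.3 m.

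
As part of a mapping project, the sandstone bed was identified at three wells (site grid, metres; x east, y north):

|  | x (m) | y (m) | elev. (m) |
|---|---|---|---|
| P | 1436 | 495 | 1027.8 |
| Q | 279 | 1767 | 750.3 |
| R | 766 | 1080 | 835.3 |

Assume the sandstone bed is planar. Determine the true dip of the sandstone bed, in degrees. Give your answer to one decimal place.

Two edge vectors: P→Q = (-1157, 1272, -277.5), P→R = (-670, 585, -192.5).
Normal n = (P→Q) × (P→R) = (-82522.5, -36797.5, 175395).
So ∂z/∂x = −n_x/n_z = 0.47050 and ∂z/∂y = −n_y/n_z = 0.20980.
Gradient magnitude |∇z| = √(a² + b²) = √(0.22137 + 0.04402) = 0.51515.
True dip = arctan(0.51515) = 27.3°, dipping toward WSW (azimuth ≈ 246°).

27.3°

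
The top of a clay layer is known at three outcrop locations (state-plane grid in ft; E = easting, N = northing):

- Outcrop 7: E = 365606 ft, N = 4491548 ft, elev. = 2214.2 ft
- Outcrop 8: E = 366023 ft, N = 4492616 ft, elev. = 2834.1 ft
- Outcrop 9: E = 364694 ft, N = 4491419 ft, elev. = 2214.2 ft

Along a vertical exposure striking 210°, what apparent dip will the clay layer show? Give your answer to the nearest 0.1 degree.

26.0°

Let the plane be z = a·E + b·N + c.
Outcrop 8−Outcrop 7: 417a + 1068b = 619.9;  Outcrop 9−Outcrop 7: −912a − 129b = 0.
Solving gives a = −0.08690, b = 0.61436.
Unit vector along 210° is (sin 210°, cos 210°) = (-0.5000, -0.8660).
Slope in that direction = a·(-0.5000) + b·(-0.8660) = −0.48860.
Apparent dip = arctan|0.48860| = 26.0° (true dip is 31.8°, so apparent ≤ true as expected).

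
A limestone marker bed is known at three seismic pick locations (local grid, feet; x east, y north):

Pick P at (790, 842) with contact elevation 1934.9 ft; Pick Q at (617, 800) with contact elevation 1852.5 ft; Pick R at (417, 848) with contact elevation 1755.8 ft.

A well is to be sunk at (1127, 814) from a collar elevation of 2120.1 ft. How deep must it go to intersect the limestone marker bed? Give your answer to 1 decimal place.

Let the plane be z = a·x + b·y + c.
Pick Q−Pick P: −173a − 42b = −82.4;  Pick R−Pick P: −373a + 6b = −179.1.
Solving gives a = 0.479921, b = −0.014913.
Then c = 1934.9 − a·790 − b·842 = 1568.32.
At (1127, 814): z_contact = 540.87 − 12.14 + 1568.32 = 2097.05 ft.
Depth below ground = 2120.1 − 2097.05 = 23.0 ft.

23.0 ft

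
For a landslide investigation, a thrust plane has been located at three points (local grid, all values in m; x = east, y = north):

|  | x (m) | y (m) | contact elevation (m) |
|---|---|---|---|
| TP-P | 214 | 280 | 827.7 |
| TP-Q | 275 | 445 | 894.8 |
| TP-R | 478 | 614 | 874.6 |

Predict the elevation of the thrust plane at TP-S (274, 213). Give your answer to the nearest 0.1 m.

Two edge vectors: TP-P→TP-Q = (61, 165, 67.1), TP-P→TP-R = (264, 334, 46.9).
Normal n = (TP-P→TP-Q) × (TP-P→TP-R) = (-14672.9, 14853.5, -23186).
So ∂z/∂x = −n_x/n_z = −0.63283 and ∂z/∂y = −n_y/n_z = 0.64062.
Intercept c from TP-P: 827.7 + 135.43 − 179.37 = 783.75.
At (274, 213): z = −173.4 + 136.5 + 783.75 = 746.8 m.

746.8 m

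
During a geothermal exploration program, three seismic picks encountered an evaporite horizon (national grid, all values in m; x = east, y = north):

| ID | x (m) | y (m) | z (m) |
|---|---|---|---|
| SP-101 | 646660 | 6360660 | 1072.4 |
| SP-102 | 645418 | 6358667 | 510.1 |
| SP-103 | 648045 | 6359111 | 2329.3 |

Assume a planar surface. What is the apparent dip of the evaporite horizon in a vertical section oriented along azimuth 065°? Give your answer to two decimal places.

30.23°

Let the plane be z = a·x + b·y + c.
SP-102−SP-101: −1242a − 1993b = −562.3;  SP-103−SP-101: 1385a − 1549b = 1256.9.
Solving gives a = 0.72073, b = −0.16701.
Unit vector along 065° is (sin 65°, cos 65°) = (0.9063, 0.4226).
Slope in that direction = a·(0.9063) + b·(0.4226) = 0.58262.
Apparent dip = arctan|0.58262| = 30.23° (true dip is 36.5°, so apparent ≤ true as expected).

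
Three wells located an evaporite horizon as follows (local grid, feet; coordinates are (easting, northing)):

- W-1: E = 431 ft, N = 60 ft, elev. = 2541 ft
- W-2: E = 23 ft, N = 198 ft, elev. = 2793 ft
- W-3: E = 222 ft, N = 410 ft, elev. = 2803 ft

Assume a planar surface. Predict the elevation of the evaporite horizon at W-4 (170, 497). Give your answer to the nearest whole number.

2868 ft

Let the plane be z = a·E + b·N + c.
W-2−W-1: −408a + 138b = 252;  W-3−W-1: −209a + 350b = 262.
Solving gives a = −0.45669, b = 0.47586.
Then c = 2541 − a·431 − b·60 = 2709.28.
At (170, 497): z = −77.6 + 236.5 + 2709.28 = 2868.1 ft.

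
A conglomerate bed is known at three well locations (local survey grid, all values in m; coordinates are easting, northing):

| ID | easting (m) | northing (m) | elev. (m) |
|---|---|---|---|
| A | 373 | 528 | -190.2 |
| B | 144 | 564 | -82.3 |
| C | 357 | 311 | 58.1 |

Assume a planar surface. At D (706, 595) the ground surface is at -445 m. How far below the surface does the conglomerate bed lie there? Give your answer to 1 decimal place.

Let the plane be z = a·easting + b·northing + c.
B−A: −229a + 36b = 107.9;  C−A: −16a − 217b = 248.3.
Solving gives a = −0.64360, b = −1.09679.
Then c = -190.2 − a·373 − b·528 = 628.97.
At (706, 595): z_contact = −454.38 − 652.59 + 628.97 = -478.00 m.
Depth below ground = -445 − (-478.00) = 33.0 m.

33.0 m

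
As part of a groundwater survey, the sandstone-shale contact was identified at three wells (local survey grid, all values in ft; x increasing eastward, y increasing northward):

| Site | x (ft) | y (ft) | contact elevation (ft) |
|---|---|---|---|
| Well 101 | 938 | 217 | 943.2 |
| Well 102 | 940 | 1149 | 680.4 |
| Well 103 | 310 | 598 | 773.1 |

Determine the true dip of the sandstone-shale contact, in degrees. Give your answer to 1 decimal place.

16.7°

Two edge vectors: Well 101→Well 102 = (2, 932, -262.8), Well 101→Well 103 = (-628, 381, -170.1).
Normal n = (Well 101→Well 102) × (Well 101→Well 103) = (-58406.4, 165378.6, 586058).
So ∂z/∂x = −n_x/n_z = 0.09966 and ∂z/∂y = −n_y/n_z = −0.28219.
Gradient magnitude |∇z| = √(a² + b²) = √(0.00993 + 0.07963) = 0.29927.
True dip = arctan(0.29927) = 16.7°, dipping toward NNW (azimuth ≈ 341°).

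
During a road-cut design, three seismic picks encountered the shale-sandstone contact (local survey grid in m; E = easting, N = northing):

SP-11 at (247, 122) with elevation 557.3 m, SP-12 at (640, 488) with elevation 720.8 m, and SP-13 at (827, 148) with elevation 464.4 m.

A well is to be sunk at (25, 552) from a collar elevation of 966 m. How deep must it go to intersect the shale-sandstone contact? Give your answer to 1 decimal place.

87.2 m

Let the plane be z = a·E + b·N + c.
SP-12−SP-11: 393a + 366b = 163.5;  SP-13−SP-11: 580a + 26b = −92.9.
Solving gives a = −0.18931, b = 0.65000.
Then c = 557.3 − a·247 − b·122 = 524.76.
At (25, 552): z_contact = −4.73 + 358.80 + 524.76 = 878.83 m.
Depth below ground = 966 − 878.83 = 87.2 m.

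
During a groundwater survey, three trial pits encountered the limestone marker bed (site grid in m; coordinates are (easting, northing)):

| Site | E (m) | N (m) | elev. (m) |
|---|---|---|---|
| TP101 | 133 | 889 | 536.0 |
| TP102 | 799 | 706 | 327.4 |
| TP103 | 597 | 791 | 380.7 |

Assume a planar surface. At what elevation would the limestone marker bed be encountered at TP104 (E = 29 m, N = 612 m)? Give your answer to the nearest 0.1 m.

671.9 m

Let the plane be z = a·E + b·N + c.
TP102−TP101: 666a − 183b = −208.6;  TP103−TP101: 464a − 98b = −155.3.
Solving gives a = −0.40608, b = −0.33799.
Then c = 536 − a·133 − b·889 = 890.48.
At (29, 612): z = −11.8 − 206.8 + 890.48 = 671.9 m.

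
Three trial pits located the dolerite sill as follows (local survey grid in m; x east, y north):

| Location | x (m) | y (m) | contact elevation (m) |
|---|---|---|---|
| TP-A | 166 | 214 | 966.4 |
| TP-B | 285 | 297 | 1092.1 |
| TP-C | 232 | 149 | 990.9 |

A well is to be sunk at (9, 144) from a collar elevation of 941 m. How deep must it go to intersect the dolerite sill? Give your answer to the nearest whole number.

Two edge vectors: TP-A→TP-B = (119, 83, 125.7), TP-A→TP-C = (66, -65, 24.5).
Normal n = (TP-A→TP-B) × (TP-A→TP-C) = (10204, 5380.7, -13213).
So ∂z/∂x = −n_x/n_z = 0.77227 and ∂z/∂y = −n_y/n_z = 0.40723.
Intercept c from TP-A: 966.4 − 128.20 − 87.15 = 751.06.
At (9, 144): z_contact = 7.0 + 58.6 + 751.06 = 816.6 m.
Depth below ground = 941 − 816.6 = 124 m.

124 m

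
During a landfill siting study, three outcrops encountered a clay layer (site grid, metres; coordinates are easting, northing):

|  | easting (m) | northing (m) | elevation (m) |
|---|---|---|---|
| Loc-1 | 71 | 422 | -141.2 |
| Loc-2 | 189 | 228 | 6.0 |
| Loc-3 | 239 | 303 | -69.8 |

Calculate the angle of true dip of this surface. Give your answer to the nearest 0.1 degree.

42.0°

Two edge vectors: Loc-1→Loc-2 = (118, -194, 147.2), Loc-1→Loc-3 = (168, -119, 71.4).
Normal n = (Loc-1→Loc-2) × (Loc-1→Loc-3) = (3665.2, 16304.4, 18550).
So ∂z/∂easting = −n_x/n_z = −0.19758 and ∂z/∂northing = −n_y/n_z = −0.87894.
Gradient magnitude |∇z| = √(a² + b²) = √(0.03904 + 0.77254) = 0.90088.
True dip = arctan(0.90088) = 42.0°, dipping toward NNE (azimuth ≈ 013°).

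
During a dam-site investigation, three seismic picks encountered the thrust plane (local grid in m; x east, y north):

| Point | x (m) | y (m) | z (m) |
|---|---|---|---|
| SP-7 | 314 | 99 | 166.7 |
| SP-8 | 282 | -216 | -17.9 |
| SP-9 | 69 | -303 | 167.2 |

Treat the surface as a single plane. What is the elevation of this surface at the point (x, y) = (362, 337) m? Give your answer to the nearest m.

279 m

Let the plane be z = a·x + b·y + c.
SP-8−SP-7: −32a − 315b = −184.6;  SP-9−SP-7: −245a − 402b = 0.5.
Solving gives a = −1.15636, b = 0.70350.
Then c = 166.7 − a·314 − b·99 = 460.15.
At (362, 337): z = −418.6 + 237.1 + 460.15 = 278.6 m.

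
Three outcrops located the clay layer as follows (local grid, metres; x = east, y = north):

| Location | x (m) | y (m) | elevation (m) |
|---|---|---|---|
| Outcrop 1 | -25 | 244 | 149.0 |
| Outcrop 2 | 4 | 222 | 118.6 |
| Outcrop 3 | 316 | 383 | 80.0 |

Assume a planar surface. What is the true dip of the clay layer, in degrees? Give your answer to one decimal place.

41.3°

Let the plane be z = a·x + b·y + c.
Outcrop 2−Outcrop 1: 29a − 22b = −30.4;  Outcrop 3−Outcrop 1: 341a + 139b = −69.
Solving gives a = −0.49801, b = 0.72534.
Gradient magnitude |∇z| = √(a² + b²) = √(0.24802 + 0.52612) = 0.87985.
True dip = arctan(0.87985) = 41.3°, dipping toward SE (azimuth ≈ 146°).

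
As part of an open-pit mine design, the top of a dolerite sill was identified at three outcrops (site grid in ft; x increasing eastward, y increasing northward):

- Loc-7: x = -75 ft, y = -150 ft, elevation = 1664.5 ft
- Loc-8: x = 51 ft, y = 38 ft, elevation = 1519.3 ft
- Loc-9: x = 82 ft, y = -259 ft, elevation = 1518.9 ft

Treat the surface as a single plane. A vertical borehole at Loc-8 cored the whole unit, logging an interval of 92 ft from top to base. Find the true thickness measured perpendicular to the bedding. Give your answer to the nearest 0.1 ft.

64.9 ft

Two edge vectors: Loc-7→Loc-8 = (126, 188, -145.2), Loc-7→Loc-9 = (157, -109, -145.6).
Normal n = (Loc-7→Loc-8) × (Loc-7→Loc-9) = (-43199.6, -4450.8, -43250).
So ∂z/∂x = −n_x/n_z = −0.99883 and ∂z/∂y = −n_y/n_z = −0.10291.
|∇z| = √(a²+b²) = 1.00412, so dip δ = arctan(1.00412) = 45.12°.
True thickness = vertical thickness × cos δ = 92 × cos 45.12° = 64.9 ft.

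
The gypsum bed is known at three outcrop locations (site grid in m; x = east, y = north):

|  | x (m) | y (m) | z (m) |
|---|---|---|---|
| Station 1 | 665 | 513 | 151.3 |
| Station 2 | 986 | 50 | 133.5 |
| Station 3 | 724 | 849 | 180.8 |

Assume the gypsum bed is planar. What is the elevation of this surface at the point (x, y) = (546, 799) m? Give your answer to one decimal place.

Let the plane be z = a·x + b·y + c.
Station 2−Station 1: 321a − 463b = −17.8;  Station 3−Station 1: 59a + 336b = 29.5.
Solving gives a = 0.05680, b = 0.07782.
Then c = 151.3 − a·665 − b·513 = 73.60.
At (546, 799): z = 31.0 + 62.2 + 73.60 = 166.8 m.

166.8 m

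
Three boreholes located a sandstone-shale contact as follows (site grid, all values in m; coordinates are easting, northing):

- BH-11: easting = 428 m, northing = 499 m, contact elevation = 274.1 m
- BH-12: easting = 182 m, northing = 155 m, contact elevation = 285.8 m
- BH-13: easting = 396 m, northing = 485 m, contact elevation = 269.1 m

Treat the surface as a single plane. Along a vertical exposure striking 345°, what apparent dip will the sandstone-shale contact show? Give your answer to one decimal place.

Let the plane be z = a·easting + b·northing + c.
BH-12−BH-11: −246a − 344b = 11.7;  BH-13−BH-11: −32a − 14b = −5.
Solving gives a = 0.24905, b = −0.21211.
Unit vector along 345° is (sin 345°, cos 345°) = (-0.2588, 0.9659).
Slope in that direction = a·(-0.2588) + b·(0.9659) = −0.26934.
Apparent dip = arctan|0.26934| = 15.1° (true dip is 18.1°, so apparent ≤ true as expected).

15.1°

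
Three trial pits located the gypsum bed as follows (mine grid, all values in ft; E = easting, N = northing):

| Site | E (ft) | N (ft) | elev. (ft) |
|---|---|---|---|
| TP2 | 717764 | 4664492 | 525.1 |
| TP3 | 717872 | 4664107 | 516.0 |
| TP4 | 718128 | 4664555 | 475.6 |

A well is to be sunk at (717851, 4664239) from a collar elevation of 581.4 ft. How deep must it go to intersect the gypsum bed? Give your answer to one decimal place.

Two edge vectors: TP2→TP3 = (108, -385, -9.1), TP2→TP4 = (364, 63, -49.5).
Normal n = (TP2→TP3) × (TP2→TP4) = (19630.8, 2033.6, 146944).
So ∂z/∂E = −n_x/n_z = −0.133593750 and ∂z/∂N = −n_y/n_z = −0.013839286.
Intercept c from TP2: 525.1 + 95888.78 + 64553.24 = 160967.12.
At (717851, 4664239): z_contact = −95900.41 − 64549.74 + 160967.12 = 516.98 ft.
Depth below ground = 581.4 − 516.98 = 64.4 ft.

64.4 ft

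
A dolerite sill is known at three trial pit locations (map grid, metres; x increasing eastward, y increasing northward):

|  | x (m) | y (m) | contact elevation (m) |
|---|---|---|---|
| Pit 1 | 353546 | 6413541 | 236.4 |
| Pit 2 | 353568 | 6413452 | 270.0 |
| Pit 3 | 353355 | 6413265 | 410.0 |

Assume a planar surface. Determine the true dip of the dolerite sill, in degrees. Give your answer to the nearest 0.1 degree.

27.4°

Two edge vectors: Pit 1→Pit 2 = (22, -89, 33.6), Pit 1→Pit 3 = (-191, -276, 173.6).
Normal n = (Pit 1→Pit 2) × (Pit 1→Pit 3) = (-6176.8, -10236.8, -23071).
So ∂z/∂x = −n_x/n_z = −0.26773 and ∂z/∂y = −n_y/n_z = −0.44371.
Gradient magnitude |∇z| = √(a² + b²) = √(0.07168 + 0.19688) = 0.51822.
True dip = arctan(0.51822) = 27.4°, dipping toward NNE (azimuth ≈ 031°).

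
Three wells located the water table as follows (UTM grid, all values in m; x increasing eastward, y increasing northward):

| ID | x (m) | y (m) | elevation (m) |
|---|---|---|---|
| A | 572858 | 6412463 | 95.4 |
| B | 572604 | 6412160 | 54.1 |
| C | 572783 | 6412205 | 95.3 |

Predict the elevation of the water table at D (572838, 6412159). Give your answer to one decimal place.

Let the plane be z = a·x + b·y + c.
B−A: −254a − 303b = −41.3;  C−A: −75a − 258b = −0.1.
Solving gives a = 0.248209405, b = −0.071766300.
Then c = 95.4 − a·572858 − b·6412463 = 318105.40.
At (572838, 6412159): z = 142183.8 − 460176.9 + 318105.40 = 112.3 m.

112.3 m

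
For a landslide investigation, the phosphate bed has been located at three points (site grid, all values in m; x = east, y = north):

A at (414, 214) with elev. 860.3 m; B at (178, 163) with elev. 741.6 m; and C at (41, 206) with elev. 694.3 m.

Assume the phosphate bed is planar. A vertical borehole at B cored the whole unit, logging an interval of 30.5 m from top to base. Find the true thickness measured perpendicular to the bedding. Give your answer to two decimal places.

Let the plane be z = a·x + b·y + c.
B−A: −236a − 51b = −118.7;  C−A: −373a − 8b = −166.
Solving gives a = 0.43866, b = 0.29758.
|∇z| = √(a²+b²) = 0.53007, so dip δ = arctan(0.53007) = 27.93°.
True thickness = vertical thickness × cos δ = 30.5 × cos 27.93° = 26.95 m.

26.95 m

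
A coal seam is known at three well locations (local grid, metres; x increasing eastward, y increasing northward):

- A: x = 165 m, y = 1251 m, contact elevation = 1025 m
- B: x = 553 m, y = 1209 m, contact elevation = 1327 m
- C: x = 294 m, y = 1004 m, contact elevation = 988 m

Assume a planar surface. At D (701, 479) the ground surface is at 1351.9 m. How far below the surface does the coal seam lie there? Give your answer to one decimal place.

330.7 m

Two edge vectors: A→B = (388, -42, 302), A→C = (129, -247, -37).
Normal n = (A→B) × (A→C) = (76148, 53314, -90418).
So ∂z/∂x = −n_x/n_z = 0.842177 and ∂z/∂y = −n_y/n_z = 0.589639.
Intercept c from A: 1025 − 138.96 − 737.64 = 148.40.
At (701, 479): z_contact = 590.37 + 282.44 + 148.40 = 1021.21 m.
Depth below ground = 1351.9 − 1021.21 = 330.7 m.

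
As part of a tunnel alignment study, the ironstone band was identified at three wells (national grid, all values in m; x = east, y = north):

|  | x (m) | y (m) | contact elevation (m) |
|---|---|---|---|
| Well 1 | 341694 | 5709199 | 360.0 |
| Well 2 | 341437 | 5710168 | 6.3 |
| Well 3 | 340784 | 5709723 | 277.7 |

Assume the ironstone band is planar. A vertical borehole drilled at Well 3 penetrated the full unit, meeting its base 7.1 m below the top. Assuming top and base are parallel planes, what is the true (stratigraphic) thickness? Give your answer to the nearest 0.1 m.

6.5 m

Let the plane be z = a·x + b·y + c.
Well 2−Well 1: −257a + 969b = −353.7;  Well 3−Well 1: −910a + 524b = −82.3.
Solving gives a = −0.14133, b = −0.40250.
|∇z| = √(a²+b²) = 0.42659, so dip δ = arctan(0.42659) = 23.10°.
True thickness = vertical thickness × cos δ = 7.1 × cos 23.10° = 6.5 m.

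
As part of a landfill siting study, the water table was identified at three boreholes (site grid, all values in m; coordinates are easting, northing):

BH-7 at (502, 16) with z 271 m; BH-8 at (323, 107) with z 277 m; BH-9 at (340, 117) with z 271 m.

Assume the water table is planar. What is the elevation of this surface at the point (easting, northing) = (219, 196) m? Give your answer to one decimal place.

270.0 m

Two edge vectors: BH-7→BH-8 = (-179, 91, 6), BH-7→BH-9 = (-162, 101, 0).
Normal n = (BH-7→BH-8) × (BH-7→BH-9) = (-606, -972, -3337).
So ∂z/∂easting = −n_x/n_z = −0.18160 and ∂z/∂northing = −n_y/n_z = −0.29128.
Intercept c from BH-7: 271 + 91.16 + 4.66 = 366.82.
At (219, 196): z = −39.8 − 57.1 + 366.82 = 270.0 m.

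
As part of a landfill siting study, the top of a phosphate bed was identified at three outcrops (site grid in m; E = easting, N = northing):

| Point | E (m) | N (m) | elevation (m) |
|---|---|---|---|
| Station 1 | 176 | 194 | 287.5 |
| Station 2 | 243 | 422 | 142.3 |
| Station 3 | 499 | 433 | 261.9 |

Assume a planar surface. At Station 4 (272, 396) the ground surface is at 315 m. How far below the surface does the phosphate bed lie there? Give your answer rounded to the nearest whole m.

Let the plane be z = a·E + b·N + c.
Station 2−Station 1: 67a + 228b = −145.2;  Station 3−Station 1: 323a + 239b = −25.6.
Solving gives a = 0.50088, b = −0.78403.
Then c = 287.5 − a·176 − b·194 = 351.45.
At (272, 396): z_contact = 136.2 − 310.5 + 351.45 = 177.2 m.
Depth below ground = 315 − 177.2 = 138 m.

138 m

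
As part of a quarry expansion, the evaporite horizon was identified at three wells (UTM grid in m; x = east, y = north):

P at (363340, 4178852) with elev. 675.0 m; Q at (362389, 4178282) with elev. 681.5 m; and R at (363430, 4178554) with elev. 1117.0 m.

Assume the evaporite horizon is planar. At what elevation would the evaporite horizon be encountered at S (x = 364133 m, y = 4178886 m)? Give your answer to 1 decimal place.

1224.6 m

Two edge vectors: P→Q = (-951, -570, 6.5), P→R = (90, -298, 442).
Normal n = (P→Q) × (P→R) = (-250003, 420927, 334698).
So ∂z/∂x = −n_x/n_z = 0.746950983 and ∂z/∂y = −n_y/n_z = −1.257632254.
Intercept c from P: 675 − 271397.17 + 5255459.06 = 4984736.89.
At (364133, 4178886): z = 271989.5 − 5255501.8 + 4984736.89 = 1224.6 m.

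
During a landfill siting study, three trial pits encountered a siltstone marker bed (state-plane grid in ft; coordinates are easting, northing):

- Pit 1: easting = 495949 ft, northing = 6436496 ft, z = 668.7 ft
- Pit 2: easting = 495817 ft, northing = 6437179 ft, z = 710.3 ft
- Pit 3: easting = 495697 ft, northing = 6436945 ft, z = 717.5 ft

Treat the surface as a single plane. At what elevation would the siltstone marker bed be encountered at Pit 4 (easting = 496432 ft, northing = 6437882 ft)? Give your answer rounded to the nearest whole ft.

Two edge vectors: Pit 1→Pit 2 = (-132, 683, 41.6), Pit 1→Pit 3 = (-252, 449, 48.8).
Normal n = (Pit 1→Pit 2) × (Pit 1→Pit 3) = (14652, -4041.6, 112848).
So ∂z/∂easting = −n_x/n_z = −0.12983837 and ∂z/∂northing = −n_y/n_z = 0.03581455.
Intercept c from Pit 1: 668.7 + 64393.21 − 230520.19 = −165458.28.
At (496432, 6437882): z = −64455.9 + 230569.8 − 165458.28 = 655.6 ft.

656 ft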